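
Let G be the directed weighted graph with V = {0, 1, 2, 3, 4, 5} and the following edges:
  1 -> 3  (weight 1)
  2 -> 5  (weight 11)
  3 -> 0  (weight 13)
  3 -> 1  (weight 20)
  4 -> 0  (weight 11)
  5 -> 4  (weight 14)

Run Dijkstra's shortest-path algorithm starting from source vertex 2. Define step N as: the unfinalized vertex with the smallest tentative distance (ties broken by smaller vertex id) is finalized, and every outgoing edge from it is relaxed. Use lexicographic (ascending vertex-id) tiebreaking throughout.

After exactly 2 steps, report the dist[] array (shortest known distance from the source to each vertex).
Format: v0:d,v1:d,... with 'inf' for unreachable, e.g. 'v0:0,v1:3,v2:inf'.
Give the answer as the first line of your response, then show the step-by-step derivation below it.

v0:inf,v1:inf,v2:0,v3:inf,v4:25,v5:11

step 1: dist = v0:inf,v1:inf,v2:0,v3:inf,v4:inf,v5:11
step 2: dist = v0:inf,v1:inf,v2:0,v3:inf,v4:25,v5:11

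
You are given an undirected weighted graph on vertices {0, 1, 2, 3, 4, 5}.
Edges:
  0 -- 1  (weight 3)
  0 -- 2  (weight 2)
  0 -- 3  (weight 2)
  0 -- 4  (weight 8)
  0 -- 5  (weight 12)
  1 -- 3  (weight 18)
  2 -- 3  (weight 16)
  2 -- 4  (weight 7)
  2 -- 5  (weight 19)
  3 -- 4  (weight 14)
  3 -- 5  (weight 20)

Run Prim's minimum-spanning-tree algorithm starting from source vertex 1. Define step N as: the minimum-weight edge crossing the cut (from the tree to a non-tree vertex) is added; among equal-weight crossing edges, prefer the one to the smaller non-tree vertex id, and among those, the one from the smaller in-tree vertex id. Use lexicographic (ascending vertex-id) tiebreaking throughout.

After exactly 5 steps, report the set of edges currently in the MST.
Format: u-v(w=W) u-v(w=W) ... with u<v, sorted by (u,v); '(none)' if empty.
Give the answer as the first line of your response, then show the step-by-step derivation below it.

0-1(w=3) 0-2(w=2) 0-3(w=2) 0-5(w=12) 2-4(w=7)

step 1: add edge 0-1 (w=3); MST = {0-1(w=3)}
step 2: add edge 0-2 (w=2); MST = {0-1(w=3) 0-2(w=2)}
step 3: add edge 0-3 (w=2); MST = {0-1(w=3) 0-2(w=2) 0-3(w=2)}
step 4: add edge 2-4 (w=7); MST = {0-1(w=3) 0-2(w=2) 0-3(w=2) 2-4(w=7)}
step 5: add edge 0-5 (w=12); MST = {0-1(w=3) 0-2(w=2) 0-3(w=2) 0-5(w=12) 2-4(w=7)}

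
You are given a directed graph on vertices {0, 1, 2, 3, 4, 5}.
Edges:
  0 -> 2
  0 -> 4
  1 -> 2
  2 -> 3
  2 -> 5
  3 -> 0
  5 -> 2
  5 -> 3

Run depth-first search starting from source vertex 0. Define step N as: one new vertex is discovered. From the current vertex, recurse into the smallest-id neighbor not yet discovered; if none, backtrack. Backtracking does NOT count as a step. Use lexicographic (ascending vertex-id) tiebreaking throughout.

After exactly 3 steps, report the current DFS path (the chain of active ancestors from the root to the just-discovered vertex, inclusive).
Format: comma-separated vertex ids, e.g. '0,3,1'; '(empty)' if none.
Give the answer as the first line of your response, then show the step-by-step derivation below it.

0,2,3

step 1: discover 0; path=0; order=0
step 2: discover 2; path=0>2; order=0,2
step 3: discover 3; path=0>2>3; order=0,2,3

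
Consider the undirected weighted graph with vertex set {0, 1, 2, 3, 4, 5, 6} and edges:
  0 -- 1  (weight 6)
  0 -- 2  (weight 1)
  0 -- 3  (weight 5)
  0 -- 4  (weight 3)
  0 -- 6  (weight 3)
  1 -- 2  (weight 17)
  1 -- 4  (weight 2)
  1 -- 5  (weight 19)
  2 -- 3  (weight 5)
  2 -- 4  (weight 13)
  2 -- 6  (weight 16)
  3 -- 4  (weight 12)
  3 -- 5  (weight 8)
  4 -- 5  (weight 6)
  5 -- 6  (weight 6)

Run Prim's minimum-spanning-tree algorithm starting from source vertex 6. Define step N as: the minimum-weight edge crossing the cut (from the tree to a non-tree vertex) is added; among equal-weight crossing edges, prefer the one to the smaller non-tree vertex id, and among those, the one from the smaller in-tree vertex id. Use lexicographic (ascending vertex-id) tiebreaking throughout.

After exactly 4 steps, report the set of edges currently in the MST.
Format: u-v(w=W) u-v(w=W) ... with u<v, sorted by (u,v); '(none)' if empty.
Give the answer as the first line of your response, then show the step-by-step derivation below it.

0-2(w=1) 0-4(w=3) 0-6(w=3) 1-4(w=2)

step 1: add edge 0-6 (w=3); MST = {0-6(w=3)}
step 2: add edge 0-2 (w=1); MST = {0-2(w=1) 0-6(w=3)}
step 3: add edge 0-4 (w=3); MST = {0-2(w=1) 0-4(w=3) 0-6(w=3)}
step 4: add edge 1-4 (w=2); MST = {0-2(w=1) 0-4(w=3) 0-6(w=3) 1-4(w=2)}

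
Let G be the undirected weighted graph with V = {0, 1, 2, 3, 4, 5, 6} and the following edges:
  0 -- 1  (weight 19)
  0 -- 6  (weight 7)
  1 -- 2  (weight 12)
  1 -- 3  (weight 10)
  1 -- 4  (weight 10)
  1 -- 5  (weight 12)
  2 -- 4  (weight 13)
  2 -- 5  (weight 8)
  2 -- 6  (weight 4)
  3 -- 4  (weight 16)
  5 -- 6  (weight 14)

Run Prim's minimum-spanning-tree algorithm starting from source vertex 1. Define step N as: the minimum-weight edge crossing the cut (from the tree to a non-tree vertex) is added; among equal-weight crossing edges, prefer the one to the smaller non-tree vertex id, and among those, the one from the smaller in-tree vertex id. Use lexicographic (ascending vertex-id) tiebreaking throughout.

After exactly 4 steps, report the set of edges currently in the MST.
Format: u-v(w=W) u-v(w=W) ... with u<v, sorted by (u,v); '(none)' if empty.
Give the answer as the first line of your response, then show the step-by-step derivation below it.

1-2(w=12) 1-3(w=10) 1-4(w=10) 2-6(w=4)

step 1: add edge 1-3 (w=10); MST = {1-3(w=10)}
step 2: add edge 1-4 (w=10); MST = {1-3(w=10) 1-4(w=10)}
step 3: add edge 1-2 (w=12); MST = {1-2(w=12) 1-3(w=10) 1-4(w=10)}
step 4: add edge 2-6 (w=4); MST = {1-2(w=12) 1-3(w=10) 1-4(w=10) 2-6(w=4)}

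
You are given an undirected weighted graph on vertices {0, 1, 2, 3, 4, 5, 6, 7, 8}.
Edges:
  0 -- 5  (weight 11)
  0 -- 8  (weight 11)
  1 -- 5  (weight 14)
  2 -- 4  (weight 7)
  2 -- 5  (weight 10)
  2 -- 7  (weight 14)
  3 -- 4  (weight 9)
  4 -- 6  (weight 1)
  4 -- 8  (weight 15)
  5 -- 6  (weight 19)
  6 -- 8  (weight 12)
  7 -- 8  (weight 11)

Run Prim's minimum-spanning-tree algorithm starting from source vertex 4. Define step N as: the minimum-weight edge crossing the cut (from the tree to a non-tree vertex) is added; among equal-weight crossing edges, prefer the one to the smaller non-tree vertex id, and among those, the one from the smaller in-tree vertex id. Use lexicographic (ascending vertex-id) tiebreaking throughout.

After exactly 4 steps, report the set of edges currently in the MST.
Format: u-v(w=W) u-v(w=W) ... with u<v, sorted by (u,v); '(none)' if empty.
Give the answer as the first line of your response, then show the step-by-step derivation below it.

2-4(w=7) 2-5(w=10) 3-4(w=9) 4-6(w=1)

step 1: add edge 4-6 (w=1); MST = {4-6(w=1)}
step 2: add edge 2-4 (w=7); MST = {2-4(w=7) 4-6(w=1)}
step 3: add edge 3-4 (w=9); MST = {2-4(w=7) 3-4(w=9) 4-6(w=1)}
step 4: add edge 2-5 (w=10); MST = {2-4(w=7) 2-5(w=10) 3-4(w=9) 4-6(w=1)}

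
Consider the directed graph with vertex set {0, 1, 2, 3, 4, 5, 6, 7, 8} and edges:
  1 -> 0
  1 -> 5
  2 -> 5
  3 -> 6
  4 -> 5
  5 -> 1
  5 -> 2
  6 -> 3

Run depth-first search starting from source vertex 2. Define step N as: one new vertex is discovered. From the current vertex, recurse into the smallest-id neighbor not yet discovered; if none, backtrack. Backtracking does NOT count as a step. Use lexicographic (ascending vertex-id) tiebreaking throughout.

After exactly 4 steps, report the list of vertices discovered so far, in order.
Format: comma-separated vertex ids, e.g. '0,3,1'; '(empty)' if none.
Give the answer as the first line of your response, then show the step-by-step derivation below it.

2,5,1,0

step 1: discover 2; path=2; order=2
step 2: discover 5; path=2>5; order=2,5
step 3: discover 1; path=2>5>1; order=2,5,1
step 4: discover 0; path=2>5>1>0; order=2,5,1,0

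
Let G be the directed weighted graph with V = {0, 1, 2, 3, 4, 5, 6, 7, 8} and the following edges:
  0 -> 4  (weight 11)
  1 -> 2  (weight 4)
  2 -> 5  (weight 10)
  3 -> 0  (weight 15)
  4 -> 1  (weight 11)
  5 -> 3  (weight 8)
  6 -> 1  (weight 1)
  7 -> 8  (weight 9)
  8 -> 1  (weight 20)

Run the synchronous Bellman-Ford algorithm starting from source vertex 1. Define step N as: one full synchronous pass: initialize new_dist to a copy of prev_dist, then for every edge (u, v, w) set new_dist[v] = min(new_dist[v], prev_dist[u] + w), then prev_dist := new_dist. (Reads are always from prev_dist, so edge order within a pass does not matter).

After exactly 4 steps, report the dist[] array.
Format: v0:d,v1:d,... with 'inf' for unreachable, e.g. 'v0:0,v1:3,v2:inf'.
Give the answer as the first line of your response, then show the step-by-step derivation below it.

v0:37,v1:0,v2:4,v3:22,v4:inf,v5:14,v6:inf,v7:inf,v8:inf

step 1: dist = v0:inf,v1:0,v2:4,v3:inf,v4:inf,v5:inf,v6:inf,v7:inf,v8:inf
step 2: dist = v0:inf,v1:0,v2:4,v3:inf,v4:inf,v5:14,v6:inf,v7:inf,v8:inf
step 3: dist = v0:inf,v1:0,v2:4,v3:22,v4:inf,v5:14,v6:inf,v7:inf,v8:inf
step 4: dist = v0:37,v1:0,v2:4,v3:22,v4:inf,v5:14,v6:inf,v7:inf,v8:inf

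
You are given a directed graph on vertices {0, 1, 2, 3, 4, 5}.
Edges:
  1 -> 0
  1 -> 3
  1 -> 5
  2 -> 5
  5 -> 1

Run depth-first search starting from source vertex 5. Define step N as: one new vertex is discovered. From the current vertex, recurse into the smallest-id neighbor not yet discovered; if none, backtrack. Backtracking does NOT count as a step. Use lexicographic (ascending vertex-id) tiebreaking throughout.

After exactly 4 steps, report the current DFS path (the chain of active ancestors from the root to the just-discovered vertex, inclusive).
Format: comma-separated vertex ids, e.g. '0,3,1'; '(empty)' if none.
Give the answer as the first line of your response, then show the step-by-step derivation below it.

5,1,3

step 1: discover 5; path=5; order=5
step 2: discover 1; path=5>1; order=5,1
step 3: discover 0; path=5>1>0; order=5,1,0
step 4: discover 3; path=5>1>3; order=5,1,0,3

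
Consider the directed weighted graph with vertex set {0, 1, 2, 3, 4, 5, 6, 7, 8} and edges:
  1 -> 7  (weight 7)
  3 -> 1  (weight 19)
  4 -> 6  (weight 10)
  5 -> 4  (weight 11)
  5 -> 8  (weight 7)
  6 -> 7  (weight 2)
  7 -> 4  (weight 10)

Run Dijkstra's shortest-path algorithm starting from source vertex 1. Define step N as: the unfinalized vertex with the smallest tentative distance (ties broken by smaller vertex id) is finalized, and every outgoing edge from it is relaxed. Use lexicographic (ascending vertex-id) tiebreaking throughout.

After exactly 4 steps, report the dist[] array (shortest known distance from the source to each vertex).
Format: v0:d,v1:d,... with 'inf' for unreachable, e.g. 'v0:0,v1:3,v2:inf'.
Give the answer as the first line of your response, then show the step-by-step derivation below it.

v0:inf,v1:0,v2:inf,v3:inf,v4:17,v5:inf,v6:27,v7:7,v8:inf

step 1: dist = v0:inf,v1:0,v2:inf,v3:inf,v4:inf,v5:inf,v6:inf,v7:7,v8:inf
step 2: dist = v0:inf,v1:0,v2:inf,v3:inf,v4:17,v5:inf,v6:inf,v7:7,v8:inf
step 3: dist = v0:inf,v1:0,v2:inf,v3:inf,v4:17,v5:inf,v6:27,v7:7,v8:inf
step 4: dist = v0:inf,v1:0,v2:inf,v3:inf,v4:17,v5:inf,v6:27,v7:7,v8:inf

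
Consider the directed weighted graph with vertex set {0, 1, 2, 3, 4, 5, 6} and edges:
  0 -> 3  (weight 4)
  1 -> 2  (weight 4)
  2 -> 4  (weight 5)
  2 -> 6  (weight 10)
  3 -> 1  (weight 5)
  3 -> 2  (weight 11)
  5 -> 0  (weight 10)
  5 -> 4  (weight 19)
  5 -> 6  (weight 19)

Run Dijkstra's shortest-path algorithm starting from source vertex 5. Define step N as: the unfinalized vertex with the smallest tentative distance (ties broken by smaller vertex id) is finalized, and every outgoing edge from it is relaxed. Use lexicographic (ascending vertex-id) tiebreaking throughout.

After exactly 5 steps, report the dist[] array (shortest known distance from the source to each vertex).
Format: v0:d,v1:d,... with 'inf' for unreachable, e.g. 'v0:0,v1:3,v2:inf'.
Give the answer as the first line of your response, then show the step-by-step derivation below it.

v0:10,v1:19,v2:23,v3:14,v4:19,v5:0,v6:19

step 1: dist = v0:10,v1:inf,v2:inf,v3:inf,v4:19,v5:0,v6:19
step 2: dist = v0:10,v1:inf,v2:inf,v3:14,v4:19,v5:0,v6:19
step 3: dist = v0:10,v1:19,v2:25,v3:14,v4:19,v5:0,v6:19
step 4: dist = v0:10,v1:19,v2:23,v3:14,v4:19,v5:0,v6:19
step 5: dist = v0:10,v1:19,v2:23,v3:14,v4:19,v5:0,v6:19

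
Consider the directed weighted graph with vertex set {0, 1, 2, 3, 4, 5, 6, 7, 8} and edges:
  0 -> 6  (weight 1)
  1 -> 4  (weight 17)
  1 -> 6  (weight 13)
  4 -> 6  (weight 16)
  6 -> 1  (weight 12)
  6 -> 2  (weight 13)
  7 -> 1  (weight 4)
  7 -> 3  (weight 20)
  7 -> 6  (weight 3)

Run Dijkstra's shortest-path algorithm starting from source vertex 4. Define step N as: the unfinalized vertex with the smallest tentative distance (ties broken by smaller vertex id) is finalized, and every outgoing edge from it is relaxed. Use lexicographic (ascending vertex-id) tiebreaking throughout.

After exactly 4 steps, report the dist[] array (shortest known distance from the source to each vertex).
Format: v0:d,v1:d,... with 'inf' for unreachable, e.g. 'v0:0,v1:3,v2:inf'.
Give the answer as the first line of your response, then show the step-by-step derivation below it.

v0:inf,v1:28,v2:29,v3:inf,v4:0,v5:inf,v6:16,v7:inf,v8:inf

step 1: dist = v0:inf,v1:inf,v2:inf,v3:inf,v4:0,v5:inf,v6:16,v7:inf,v8:inf
step 2: dist = v0:inf,v1:28,v2:29,v3:inf,v4:0,v5:inf,v6:16,v7:inf,v8:inf
step 3: dist = v0:inf,v1:28,v2:29,v3:inf,v4:0,v5:inf,v6:16,v7:inf,v8:inf
step 4: dist = v0:inf,v1:28,v2:29,v3:inf,v4:0,v5:inf,v6:16,v7:inf,v8:inf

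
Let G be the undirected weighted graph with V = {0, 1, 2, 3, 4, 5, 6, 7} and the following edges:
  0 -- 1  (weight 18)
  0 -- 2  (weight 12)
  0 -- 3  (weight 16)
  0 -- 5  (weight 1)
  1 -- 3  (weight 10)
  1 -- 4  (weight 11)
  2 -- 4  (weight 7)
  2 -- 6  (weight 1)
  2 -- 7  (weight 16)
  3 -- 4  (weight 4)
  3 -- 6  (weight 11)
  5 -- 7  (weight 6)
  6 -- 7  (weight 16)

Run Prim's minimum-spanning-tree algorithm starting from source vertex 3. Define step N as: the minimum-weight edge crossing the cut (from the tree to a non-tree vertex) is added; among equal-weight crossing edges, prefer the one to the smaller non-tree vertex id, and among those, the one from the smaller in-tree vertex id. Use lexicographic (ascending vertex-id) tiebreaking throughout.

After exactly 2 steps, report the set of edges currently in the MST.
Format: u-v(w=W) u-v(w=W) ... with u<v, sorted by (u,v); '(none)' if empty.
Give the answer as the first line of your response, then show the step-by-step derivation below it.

2-4(w=7) 3-4(w=4)

step 1: add edge 3-4 (w=4); MST = {3-4(w=4)}
step 2: add edge 2-4 (w=7); MST = {2-4(w=7) 3-4(w=4)}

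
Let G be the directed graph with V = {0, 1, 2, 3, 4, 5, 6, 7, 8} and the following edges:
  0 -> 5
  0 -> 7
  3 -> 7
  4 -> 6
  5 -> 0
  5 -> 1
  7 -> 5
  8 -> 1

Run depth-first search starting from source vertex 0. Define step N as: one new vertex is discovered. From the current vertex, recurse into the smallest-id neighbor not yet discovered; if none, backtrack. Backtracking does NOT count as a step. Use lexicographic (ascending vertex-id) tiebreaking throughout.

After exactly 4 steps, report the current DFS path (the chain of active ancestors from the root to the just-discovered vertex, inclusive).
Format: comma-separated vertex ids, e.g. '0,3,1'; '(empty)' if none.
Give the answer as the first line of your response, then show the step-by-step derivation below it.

0,7

step 1: discover 0; path=0; order=0
step 2: discover 5; path=0>5; order=0,5
step 3: discover 1; path=0>5>1; order=0,5,1
step 4: discover 7; path=0>7; order=0,5,1,7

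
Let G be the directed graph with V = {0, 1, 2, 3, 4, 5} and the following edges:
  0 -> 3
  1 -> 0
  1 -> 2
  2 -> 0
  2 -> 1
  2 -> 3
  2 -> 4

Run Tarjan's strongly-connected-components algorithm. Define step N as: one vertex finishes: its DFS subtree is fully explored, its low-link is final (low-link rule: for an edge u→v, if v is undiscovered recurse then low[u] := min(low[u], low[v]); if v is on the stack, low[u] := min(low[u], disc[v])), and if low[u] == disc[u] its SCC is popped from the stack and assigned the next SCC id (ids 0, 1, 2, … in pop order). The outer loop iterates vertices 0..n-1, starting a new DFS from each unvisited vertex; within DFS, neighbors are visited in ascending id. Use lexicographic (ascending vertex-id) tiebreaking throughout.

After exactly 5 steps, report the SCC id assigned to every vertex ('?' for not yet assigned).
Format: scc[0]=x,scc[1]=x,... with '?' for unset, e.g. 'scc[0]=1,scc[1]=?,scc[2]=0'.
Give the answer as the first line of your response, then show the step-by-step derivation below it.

scc[0]=1,scc[1]=3,scc[2]=3,scc[3]=0,scc[4]=2,scc[5]=?

step 1: low=(low[0]=0,low[1]=?,low[2]=?,low[3]=1,low[4]=?,low[5]=?); scc=(scc[0]=?,scc[1]=?,scc[2]=?,scc[3]=0,scc[4]=?,scc[5]=?)
step 2: low=(low[0]=0,low[1]=?,low[2]=?,low[3]=1,low[4]=?,low[5]=?); scc=(scc[0]=1,scc[1]=?,scc[2]=?,scc[3]=0,scc[4]=?,scc[5]=?)
step 3: low=(low[0]=0,low[1]=2,low[2]=2,low[3]=1,low[4]=4,low[5]=?); scc=(scc[0]=1,scc[1]=?,scc[2]=?,scc[3]=0,scc[4]=2,scc[5]=?)
step 4: low=(low[0]=0,low[1]=2,low[2]=2,low[3]=1,low[4]=4,low[5]=?); scc=(scc[0]=1,scc[1]=?,scc[2]=?,scc[3]=0,scc[4]=2,scc[5]=?)
step 5: low=(low[0]=0,low[1]=2,low[2]=2,low[3]=1,low[4]=4,low[5]=?); scc=(scc[0]=1,scc[1]=3,scc[2]=3,scc[3]=0,scc[4]=2,scc[5]=?)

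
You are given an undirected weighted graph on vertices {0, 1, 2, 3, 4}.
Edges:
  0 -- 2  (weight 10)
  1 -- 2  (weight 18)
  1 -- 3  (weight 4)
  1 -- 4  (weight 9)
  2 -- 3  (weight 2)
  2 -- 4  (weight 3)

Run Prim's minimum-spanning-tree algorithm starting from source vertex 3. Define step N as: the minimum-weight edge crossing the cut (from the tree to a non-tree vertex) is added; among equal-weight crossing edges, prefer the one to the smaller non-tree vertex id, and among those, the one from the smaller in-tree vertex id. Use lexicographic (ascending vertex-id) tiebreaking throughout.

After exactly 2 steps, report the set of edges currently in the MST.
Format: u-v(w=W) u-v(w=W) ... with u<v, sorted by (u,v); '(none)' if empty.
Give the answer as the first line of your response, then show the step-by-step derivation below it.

2-3(w=2) 2-4(w=3)

step 1: add edge 2-3 (w=2); MST = {2-3(w=2)}
step 2: add edge 2-4 (w=3); MST = {2-3(w=2) 2-4(w=3)}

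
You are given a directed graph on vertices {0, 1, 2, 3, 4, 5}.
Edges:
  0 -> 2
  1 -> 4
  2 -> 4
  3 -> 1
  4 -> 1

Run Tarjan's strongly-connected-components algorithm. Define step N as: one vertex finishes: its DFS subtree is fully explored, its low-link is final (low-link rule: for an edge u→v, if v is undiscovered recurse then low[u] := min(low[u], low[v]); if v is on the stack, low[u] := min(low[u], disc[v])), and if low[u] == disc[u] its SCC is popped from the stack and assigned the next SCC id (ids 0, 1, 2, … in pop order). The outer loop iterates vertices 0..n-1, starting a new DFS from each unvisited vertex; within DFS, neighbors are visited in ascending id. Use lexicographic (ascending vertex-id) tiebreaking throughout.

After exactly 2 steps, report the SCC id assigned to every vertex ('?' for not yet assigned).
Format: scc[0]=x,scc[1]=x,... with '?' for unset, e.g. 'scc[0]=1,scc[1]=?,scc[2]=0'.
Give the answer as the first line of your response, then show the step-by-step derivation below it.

scc[0]=?,scc[1]=0,scc[2]=?,scc[3]=?,scc[4]=0,scc[5]=?

step 1: low=(low[0]=0,low[1]=2,low[2]=1,low[3]=?,low[4]=2,low[5]=?); scc=(scc[0]=?,scc[1]=?,scc[2]=?,scc[3]=?,scc[4]=?,scc[5]=?)
step 2: low=(low[0]=0,low[1]=2,low[2]=1,low[3]=?,low[4]=2,low[5]=?); scc=(scc[0]=?,scc[1]=0,scc[2]=?,scc[3]=?,scc[4]=0,scc[5]=?)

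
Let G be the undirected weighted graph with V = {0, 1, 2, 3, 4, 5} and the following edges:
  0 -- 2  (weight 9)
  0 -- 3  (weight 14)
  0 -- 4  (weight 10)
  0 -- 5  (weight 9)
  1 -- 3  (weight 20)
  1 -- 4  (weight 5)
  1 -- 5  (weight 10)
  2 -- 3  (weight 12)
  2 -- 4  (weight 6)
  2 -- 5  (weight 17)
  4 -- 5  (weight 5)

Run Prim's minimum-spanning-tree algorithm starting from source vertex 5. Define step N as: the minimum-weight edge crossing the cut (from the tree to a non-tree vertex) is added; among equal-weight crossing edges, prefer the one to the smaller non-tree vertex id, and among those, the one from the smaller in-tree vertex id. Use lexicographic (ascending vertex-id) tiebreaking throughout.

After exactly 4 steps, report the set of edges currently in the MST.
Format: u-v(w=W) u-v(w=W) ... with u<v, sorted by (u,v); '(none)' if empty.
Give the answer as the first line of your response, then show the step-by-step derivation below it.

0-2(w=9) 1-4(w=5) 2-4(w=6) 4-5(w=5)

step 1: add edge 4-5 (w=5); MST = {4-5(w=5)}
step 2: add edge 1-4 (w=5); MST = {1-4(w=5) 4-5(w=5)}
step 3: add edge 2-4 (w=6); MST = {1-4(w=5) 2-4(w=6) 4-5(w=5)}
step 4: add edge 0-2 (w=9); MST = {0-2(w=9) 1-4(w=5) 2-4(w=6) 4-5(w=5)}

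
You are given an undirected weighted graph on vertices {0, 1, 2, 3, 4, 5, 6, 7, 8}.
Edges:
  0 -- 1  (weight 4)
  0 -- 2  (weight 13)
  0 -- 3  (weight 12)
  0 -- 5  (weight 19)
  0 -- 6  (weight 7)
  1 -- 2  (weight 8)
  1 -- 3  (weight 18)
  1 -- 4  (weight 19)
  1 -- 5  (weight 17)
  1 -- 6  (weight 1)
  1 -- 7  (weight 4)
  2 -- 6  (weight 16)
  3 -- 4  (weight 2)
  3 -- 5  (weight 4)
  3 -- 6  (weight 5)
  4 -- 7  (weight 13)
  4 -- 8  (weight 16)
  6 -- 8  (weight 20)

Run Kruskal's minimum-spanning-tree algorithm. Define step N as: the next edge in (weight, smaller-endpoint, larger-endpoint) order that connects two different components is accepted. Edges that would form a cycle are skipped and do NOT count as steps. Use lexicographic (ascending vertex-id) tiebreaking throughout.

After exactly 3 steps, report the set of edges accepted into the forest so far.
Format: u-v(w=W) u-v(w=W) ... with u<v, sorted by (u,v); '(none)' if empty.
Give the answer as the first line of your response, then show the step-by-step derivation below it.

0-1(w=4) 1-6(w=1) 3-4(w=2)

step 1: add edge 1-6 (w=1); MST = {1-6(w=1)}
step 2: add edge 3-4 (w=2); MST = {1-6(w=1) 3-4(w=2)}
step 3: add edge 0-1 (w=4); MST = {0-1(w=4) 1-6(w=1) 3-4(w=2)}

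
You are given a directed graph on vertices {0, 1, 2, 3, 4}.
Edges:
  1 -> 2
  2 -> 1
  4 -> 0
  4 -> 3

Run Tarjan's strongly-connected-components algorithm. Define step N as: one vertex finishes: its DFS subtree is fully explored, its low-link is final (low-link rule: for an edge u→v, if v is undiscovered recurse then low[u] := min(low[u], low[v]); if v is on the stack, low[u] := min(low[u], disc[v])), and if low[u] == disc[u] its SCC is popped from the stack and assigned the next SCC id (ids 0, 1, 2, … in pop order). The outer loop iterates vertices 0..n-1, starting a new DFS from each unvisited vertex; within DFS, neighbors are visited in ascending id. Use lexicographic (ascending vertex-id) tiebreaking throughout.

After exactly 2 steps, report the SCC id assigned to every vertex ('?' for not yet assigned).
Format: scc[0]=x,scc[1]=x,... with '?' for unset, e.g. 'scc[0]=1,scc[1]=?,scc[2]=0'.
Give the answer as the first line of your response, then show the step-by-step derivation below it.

scc[0]=0,scc[1]=?,scc[2]=?,scc[3]=?,scc[4]=?

step 1: low=(low[0]=0,low[1]=?,low[2]=?,low[3]=?,low[4]=?); scc=(scc[0]=0,scc[1]=?,scc[2]=?,scc[3]=?,scc[4]=?)
step 2: low=(low[0]=0,low[1]=1,low[2]=1,low[3]=?,low[4]=?); scc=(scc[0]=0,scc[1]=?,scc[2]=?,scc[3]=?,scc[4]=?)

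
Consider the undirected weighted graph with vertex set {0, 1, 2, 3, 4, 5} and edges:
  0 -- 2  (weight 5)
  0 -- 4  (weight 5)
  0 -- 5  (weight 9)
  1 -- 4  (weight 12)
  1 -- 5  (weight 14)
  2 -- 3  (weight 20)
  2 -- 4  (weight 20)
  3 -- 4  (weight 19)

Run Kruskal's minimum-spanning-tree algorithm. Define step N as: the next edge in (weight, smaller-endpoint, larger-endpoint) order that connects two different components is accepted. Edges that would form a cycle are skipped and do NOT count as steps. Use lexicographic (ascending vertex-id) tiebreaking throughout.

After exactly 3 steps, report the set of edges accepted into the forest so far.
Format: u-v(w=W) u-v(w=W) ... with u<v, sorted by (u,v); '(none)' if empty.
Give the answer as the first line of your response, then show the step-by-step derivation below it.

0-2(w=5) 0-4(w=5) 0-5(w=9)

step 1: add edge 0-2 (w=5); MST = {0-2(w=5)}
step 2: add edge 0-4 (w=5); MST = {0-2(w=5) 0-4(w=5)}
step 3: add edge 0-5 (w=9); MST = {0-2(w=5) 0-4(w=5) 0-5(w=9)}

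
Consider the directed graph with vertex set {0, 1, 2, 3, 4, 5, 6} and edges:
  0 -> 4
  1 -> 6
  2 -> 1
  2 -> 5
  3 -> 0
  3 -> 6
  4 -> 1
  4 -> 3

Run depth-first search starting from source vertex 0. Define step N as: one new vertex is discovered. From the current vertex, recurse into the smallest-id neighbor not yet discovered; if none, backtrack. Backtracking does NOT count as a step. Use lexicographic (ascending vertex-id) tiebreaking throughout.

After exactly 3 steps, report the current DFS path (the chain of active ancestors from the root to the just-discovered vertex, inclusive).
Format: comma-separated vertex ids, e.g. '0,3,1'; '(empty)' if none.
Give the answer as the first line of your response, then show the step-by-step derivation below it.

0,4,1

step 1: discover 0; path=0; order=0
step 2: discover 4; path=0>4; order=0,4
step 3: discover 1; path=0>4>1; order=0,4,1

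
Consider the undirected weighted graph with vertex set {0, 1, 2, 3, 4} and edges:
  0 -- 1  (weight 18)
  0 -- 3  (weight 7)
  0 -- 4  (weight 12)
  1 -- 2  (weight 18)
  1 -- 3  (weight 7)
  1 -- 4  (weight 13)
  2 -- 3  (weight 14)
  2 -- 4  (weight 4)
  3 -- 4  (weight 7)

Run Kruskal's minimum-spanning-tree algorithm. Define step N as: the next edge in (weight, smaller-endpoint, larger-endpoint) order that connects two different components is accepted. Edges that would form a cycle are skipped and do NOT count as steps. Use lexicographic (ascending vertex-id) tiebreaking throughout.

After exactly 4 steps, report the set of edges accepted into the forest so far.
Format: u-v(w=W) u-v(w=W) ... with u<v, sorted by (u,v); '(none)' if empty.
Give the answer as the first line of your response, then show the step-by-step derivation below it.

0-3(w=7) 1-3(w=7) 2-4(w=4) 3-4(w=7)

step 1: add edge 2-4 (w=4); MST = {2-4(w=4)}
step 2: add edge 0-3 (w=7); MST = {0-3(w=7) 2-4(w=4)}
step 3: add edge 1-3 (w=7); MST = {0-3(w=7) 1-3(w=7) 2-4(w=4)}
step 4: add edge 3-4 (w=7); MST = {0-3(w=7) 1-3(w=7) 2-4(w=4) 3-4(w=7)}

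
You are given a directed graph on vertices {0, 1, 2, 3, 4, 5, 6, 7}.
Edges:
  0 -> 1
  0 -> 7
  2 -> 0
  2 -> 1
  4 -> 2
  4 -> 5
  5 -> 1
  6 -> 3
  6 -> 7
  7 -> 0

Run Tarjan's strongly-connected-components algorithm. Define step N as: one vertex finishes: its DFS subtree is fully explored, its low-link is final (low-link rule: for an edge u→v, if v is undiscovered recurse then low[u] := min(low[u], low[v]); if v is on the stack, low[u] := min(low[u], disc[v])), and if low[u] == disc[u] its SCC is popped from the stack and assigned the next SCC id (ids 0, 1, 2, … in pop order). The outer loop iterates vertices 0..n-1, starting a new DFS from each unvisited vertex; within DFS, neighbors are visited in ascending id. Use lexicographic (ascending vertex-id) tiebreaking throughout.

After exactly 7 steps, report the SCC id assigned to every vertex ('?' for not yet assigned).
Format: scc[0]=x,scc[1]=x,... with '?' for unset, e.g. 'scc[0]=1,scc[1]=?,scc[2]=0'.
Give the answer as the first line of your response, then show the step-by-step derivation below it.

scc[0]=1,scc[1]=0,scc[2]=2,scc[3]=3,scc[4]=5,scc[5]=4,scc[6]=?,scc[7]=1

step 1: low=(low[0]=0,low[1]=1,low[2]=?,low[3]=?,low[4]=?,low[5]=?,low[6]=?,low[7]=?); scc=(scc[0]=?,scc[1]=0,scc[2]=?,scc[3]=?,scc[4]=?,scc[5]=?,scc[6]=?,scc[7]=?)
step 2: low=(low[0]=0,low[1]=1,low[2]=?,low[3]=?,low[4]=?,low[5]=?,low[6]=?,low[7]=0); scc=(scc[0]=?,scc[1]=0,scc[2]=?,scc[3]=?,scc[4]=?,scc[5]=?,scc[6]=?,scc[7]=?)
step 3: low=(low[0]=0,low[1]=1,low[2]=?,low[3]=?,low[4]=?,low[5]=?,low[6]=?,low[7]=0); scc=(scc[0]=1,scc[1]=0,scc[2]=?,scc[3]=?,scc[4]=?,scc[5]=?,scc[6]=?,scc[7]=1)
step 4: low=(low[0]=0,low[1]=1,low[2]=3,low[3]=?,low[4]=?,low[5]=?,low[6]=?,low[7]=0); scc=(scc[0]=1,scc[1]=0,scc[2]=2,scc[3]=?,scc[4]=?,scc[5]=?,scc[6]=?,scc[7]=1)
step 5: low=(low[0]=0,low[1]=1,low[2]=3,low[3]=4,low[4]=?,low[5]=?,low[6]=?,low[7]=0); scc=(scc[0]=1,scc[1]=0,scc[2]=2,scc[3]=3,scc[4]=?,scc[5]=?,scc[6]=?,scc[7]=1)
step 6: low=(low[0]=0,low[1]=1,low[2]=3,low[3]=4,low[4]=5,low[5]=6,low[6]=?,low[7]=0); scc=(scc[0]=1,scc[1]=0,scc[2]=2,scc[3]=3,scc[4]=?,scc[5]=4,scc[6]=?,scc[7]=1)
step 7: low=(low[0]=0,low[1]=1,low[2]=3,low[3]=4,low[4]=5,low[5]=6,low[6]=?,low[7]=0); scc=(scc[0]=1,scc[1]=0,scc[2]=2,scc[3]=3,scc[4]=5,scc[5]=4,scc[6]=?,scc[7]=1)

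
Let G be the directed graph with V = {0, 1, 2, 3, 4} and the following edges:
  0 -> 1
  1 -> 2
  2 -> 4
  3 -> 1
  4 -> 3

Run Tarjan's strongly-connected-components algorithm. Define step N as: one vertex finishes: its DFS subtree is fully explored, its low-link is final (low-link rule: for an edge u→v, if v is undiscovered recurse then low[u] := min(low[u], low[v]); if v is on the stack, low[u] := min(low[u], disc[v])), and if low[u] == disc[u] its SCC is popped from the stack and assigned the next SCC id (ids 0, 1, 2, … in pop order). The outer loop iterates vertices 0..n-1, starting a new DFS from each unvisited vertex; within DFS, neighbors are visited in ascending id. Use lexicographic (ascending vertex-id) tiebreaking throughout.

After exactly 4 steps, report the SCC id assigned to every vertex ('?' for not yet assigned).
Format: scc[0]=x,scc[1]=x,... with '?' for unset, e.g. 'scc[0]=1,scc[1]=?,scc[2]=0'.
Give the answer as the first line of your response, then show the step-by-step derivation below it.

scc[0]=?,scc[1]=0,scc[2]=0,scc[3]=0,scc[4]=0

step 1: low=(low[0]=0,low[1]=1,low[2]=2,low[3]=1,low[4]=3); scc=(scc[0]=?,scc[1]=?,scc[2]=?,scc[3]=?,scc[4]=?)
step 2: low=(low[0]=0,low[1]=1,low[2]=2,low[3]=1,low[4]=1); scc=(scc[0]=?,scc[1]=?,scc[2]=?,scc[3]=?,scc[4]=?)
step 3: low=(low[0]=0,low[1]=1,low[2]=1,low[3]=1,low[4]=1); scc=(scc[0]=?,scc[1]=?,scc[2]=?,scc[3]=?,scc[4]=?)
step 4: low=(low[0]=0,low[1]=1,low[2]=1,low[3]=1,low[4]=1); scc=(scc[0]=?,scc[1]=0,scc[2]=0,scc[3]=0,scc[4]=0)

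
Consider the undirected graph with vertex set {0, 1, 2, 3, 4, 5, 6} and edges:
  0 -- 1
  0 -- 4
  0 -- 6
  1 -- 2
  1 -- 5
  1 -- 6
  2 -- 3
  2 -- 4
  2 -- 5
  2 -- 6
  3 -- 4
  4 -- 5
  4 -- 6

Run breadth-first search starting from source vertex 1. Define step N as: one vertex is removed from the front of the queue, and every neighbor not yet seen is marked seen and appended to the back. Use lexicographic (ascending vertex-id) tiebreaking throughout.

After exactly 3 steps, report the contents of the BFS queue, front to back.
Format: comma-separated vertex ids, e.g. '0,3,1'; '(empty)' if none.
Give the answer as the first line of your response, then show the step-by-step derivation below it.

5,6,4,3

step 1: dequeue 1; queue=[0,2,5,6]; order=1
step 2: dequeue 0; queue=[2,5,6,4]; order=1,0
step 3: dequeue 2; queue=[5,6,4,3]; order=1,0,2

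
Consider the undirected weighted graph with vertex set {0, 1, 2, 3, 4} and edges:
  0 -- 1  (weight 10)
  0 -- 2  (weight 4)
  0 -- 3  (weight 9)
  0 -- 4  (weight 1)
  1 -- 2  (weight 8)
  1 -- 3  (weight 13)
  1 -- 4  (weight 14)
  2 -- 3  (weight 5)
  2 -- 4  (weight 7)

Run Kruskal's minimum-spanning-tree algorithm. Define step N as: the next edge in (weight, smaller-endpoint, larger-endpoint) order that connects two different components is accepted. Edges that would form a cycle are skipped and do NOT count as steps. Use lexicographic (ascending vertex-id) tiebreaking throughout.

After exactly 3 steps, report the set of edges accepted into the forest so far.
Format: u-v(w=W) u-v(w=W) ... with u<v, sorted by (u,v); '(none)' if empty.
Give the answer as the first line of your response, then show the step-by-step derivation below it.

0-2(w=4) 0-4(w=1) 2-3(w=5)

step 1: add edge 0-4 (w=1); MST = {0-4(w=1)}
step 2: add edge 0-2 (w=4); MST = {0-2(w=4) 0-4(w=1)}
step 3: add edge 2-3 (w=5); MST = {0-2(w=4) 0-4(w=1) 2-3(w=5)}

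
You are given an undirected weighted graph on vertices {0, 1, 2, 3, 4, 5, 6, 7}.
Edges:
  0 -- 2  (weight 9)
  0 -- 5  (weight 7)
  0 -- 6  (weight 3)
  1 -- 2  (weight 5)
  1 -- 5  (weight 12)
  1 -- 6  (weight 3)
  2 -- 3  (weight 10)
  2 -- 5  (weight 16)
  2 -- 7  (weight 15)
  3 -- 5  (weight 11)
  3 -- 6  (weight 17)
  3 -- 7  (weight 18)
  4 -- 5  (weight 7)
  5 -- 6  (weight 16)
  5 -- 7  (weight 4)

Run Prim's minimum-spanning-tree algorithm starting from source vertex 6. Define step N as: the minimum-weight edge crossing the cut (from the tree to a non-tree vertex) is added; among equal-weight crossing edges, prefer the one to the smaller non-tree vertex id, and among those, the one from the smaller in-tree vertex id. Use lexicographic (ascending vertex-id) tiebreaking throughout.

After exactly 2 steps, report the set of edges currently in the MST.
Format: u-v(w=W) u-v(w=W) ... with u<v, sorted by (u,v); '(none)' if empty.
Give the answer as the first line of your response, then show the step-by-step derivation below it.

0-6(w=3) 1-6(w=3)

step 1: add edge 0-6 (w=3); MST = {0-6(w=3)}
step 2: add edge 1-6 (w=3); MST = {0-6(w=3) 1-6(w=3)}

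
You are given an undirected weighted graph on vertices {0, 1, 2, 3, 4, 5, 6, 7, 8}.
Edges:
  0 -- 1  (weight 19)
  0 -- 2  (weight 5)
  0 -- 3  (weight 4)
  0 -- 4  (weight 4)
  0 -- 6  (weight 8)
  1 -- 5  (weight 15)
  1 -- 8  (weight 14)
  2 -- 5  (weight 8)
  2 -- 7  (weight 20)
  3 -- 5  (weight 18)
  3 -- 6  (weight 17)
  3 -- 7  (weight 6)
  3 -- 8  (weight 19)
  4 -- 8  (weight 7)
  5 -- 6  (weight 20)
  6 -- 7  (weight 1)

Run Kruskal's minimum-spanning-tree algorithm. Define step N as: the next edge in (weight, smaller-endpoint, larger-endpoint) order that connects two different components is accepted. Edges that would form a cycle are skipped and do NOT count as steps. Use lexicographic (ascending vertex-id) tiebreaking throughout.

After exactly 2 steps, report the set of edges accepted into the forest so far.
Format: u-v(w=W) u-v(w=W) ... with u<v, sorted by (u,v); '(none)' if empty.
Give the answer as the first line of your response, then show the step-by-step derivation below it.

0-3(w=4) 6-7(w=1)

step 1: add edge 6-7 (w=1); MST = {6-7(w=1)}
step 2: add edge 0-3 (w=4); MST = {0-3(w=4) 6-7(w=1)}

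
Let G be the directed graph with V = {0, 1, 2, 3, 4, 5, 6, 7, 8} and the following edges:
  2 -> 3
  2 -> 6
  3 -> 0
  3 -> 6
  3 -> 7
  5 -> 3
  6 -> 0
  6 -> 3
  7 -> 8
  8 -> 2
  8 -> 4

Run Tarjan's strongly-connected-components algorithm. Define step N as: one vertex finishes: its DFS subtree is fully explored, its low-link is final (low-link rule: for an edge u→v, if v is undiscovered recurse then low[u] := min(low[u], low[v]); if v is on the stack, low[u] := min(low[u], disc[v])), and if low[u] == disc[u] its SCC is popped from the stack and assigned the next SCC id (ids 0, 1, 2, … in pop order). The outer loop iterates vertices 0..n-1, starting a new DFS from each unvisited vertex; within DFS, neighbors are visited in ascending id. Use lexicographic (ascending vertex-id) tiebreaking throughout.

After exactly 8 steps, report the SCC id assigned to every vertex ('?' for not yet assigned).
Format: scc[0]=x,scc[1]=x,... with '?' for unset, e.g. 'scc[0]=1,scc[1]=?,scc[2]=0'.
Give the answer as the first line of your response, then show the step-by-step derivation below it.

scc[0]=0,scc[1]=1,scc[2]=3,scc[3]=3,scc[4]=2,scc[5]=?,scc[6]=3,scc[7]=3,scc[8]=3

step 1: low=(low[0]=0,low[1]=?,low[2]=?,low[3]=?,low[4]=?,low[5]=?,low[6]=?,low[7]=?,low[8]=?); scc=(scc[0]=0,scc[1]=?,scc[2]=?,scc[3]=?,scc[4]=?,scc[5]=?,scc[6]=?,scc[7]=?,scc[8]=?)
step 2: low=(low[0]=0,low[1]=1,low[2]=?,low[3]=?,low[4]=?,low[5]=?,low[6]=?,low[7]=?,low[8]=?); scc=(scc[0]=0,scc[1]=1,scc[2]=?,scc[3]=?,scc[4]=?,scc[5]=?,scc[6]=?,scc[7]=?,scc[8]=?)
step 3: low=(low[0]=0,low[1]=1,low[2]=2,low[3]=3,low[4]=?,low[5]=?,low[6]=3,low[7]=?,low[8]=?); scc=(scc[0]=0,scc[1]=1,scc[2]=?,scc[3]=?,scc[4]=?,scc[5]=?,scc[6]=?,scc[7]=?,scc[8]=?)
step 4: low=(low[0]=0,low[1]=1,low[2]=2,low[3]=3,low[4]=7,low[5]=?,low[6]=3,low[7]=5,low[8]=2); scc=(scc[0]=0,scc[1]=1,scc[2]=?,scc[3]=?,scc[4]=2,scc[5]=?,scc[6]=?,scc[7]=?,scc[8]=?)
step 5: low=(low[0]=0,low[1]=1,low[2]=2,low[3]=3,low[4]=7,low[5]=?,low[6]=3,low[7]=5,low[8]=2); scc=(scc[0]=0,scc[1]=1,scc[2]=?,scc[3]=?,scc[4]=2,scc[5]=?,scc[6]=?,scc[7]=?,scc[8]=?)
step 6: low=(low[0]=0,low[1]=1,low[2]=2,low[3]=3,low[4]=7,low[5]=?,low[6]=3,low[7]=2,low[8]=2); scc=(scc[0]=0,scc[1]=1,scc[2]=?,scc[3]=?,scc[4]=2,scc[5]=?,scc[6]=?,scc[7]=?,scc[8]=?)
step 7: low=(low[0]=0,low[1]=1,low[2]=2,low[3]=2,low[4]=7,low[5]=?,low[6]=3,low[7]=2,low[8]=2); scc=(scc[0]=0,scc[1]=1,scc[2]=?,scc[3]=?,scc[4]=2,scc[5]=?,scc[6]=?,scc[7]=?,scc[8]=?)
step 8: low=(low[0]=0,low[1]=1,low[2]=2,low[3]=2,low[4]=7,low[5]=?,low[6]=3,low[7]=2,low[8]=2); scc=(scc[0]=0,scc[1]=1,scc[2]=3,scc[3]=3,scc[4]=2,scc[5]=?,scc[6]=3,scc[7]=3,scc[8]=3)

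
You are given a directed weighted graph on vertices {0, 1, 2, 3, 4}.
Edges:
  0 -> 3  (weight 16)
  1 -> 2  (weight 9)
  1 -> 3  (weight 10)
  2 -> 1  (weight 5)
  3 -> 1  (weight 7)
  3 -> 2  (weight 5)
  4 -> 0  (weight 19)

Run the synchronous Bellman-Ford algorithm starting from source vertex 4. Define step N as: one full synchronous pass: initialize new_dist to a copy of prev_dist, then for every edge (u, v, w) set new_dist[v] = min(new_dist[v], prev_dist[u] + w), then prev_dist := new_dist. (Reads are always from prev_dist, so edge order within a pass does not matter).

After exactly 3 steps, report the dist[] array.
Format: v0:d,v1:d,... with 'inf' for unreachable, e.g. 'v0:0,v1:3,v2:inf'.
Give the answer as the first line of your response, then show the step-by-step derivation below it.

v0:19,v1:42,v2:40,v3:35,v4:0

step 1: dist = v0:19,v1:inf,v2:inf,v3:inf,v4:0
step 2: dist = v0:19,v1:inf,v2:inf,v3:35,v4:0
step 3: dist = v0:19,v1:42,v2:40,v3:35,v4:0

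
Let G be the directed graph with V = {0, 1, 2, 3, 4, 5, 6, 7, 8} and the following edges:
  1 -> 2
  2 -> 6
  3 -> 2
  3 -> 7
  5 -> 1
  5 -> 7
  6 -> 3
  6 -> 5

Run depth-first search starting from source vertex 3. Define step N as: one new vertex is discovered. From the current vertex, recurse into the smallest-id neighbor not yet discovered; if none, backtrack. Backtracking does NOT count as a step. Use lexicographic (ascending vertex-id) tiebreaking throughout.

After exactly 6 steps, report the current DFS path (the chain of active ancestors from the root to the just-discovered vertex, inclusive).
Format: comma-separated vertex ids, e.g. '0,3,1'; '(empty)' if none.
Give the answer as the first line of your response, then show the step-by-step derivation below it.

3,2,6,5,7

step 1: discover 3; path=3; order=3
step 2: discover 2; path=3>2; order=3,2
step 3: discover 6; path=3>2>6; order=3,2,6
step 4: discover 5; path=3>2>6>5; order=3,2,6,5
step 5: discover 1; path=3>2>6>5>1; order=3,2,6,5,1
step 6: discover 7; path=3>2>6>5>7; order=3,2,6,5,1,7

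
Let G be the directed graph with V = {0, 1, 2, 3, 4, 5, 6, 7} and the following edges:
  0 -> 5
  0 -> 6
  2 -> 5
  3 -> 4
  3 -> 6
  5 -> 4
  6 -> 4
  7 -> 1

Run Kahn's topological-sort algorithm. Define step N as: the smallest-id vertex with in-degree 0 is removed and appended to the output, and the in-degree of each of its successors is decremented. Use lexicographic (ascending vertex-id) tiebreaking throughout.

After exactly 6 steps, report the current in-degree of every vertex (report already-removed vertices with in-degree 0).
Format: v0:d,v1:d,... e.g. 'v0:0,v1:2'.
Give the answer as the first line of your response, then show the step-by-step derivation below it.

v0:0,v1:1,v2:0,v3:0,v4:0,v5:0,v6:0,v7:0

step 1: output 0; order=[0]; indeg=(0,1,0,0,3,1,1,0)
step 2: output 2; order=[0,2]; indeg=(0,1,0,0,3,0,1,0)
step 3: output 3; order=[0,2,3]; indeg=(0,1,0,0,2,0,0,0)
step 4: output 5; order=[0,2,3,5]; indeg=(0,1,0,0,1,0,0,0)
step 5: output 6; order=[0,2,3,5,6]; indeg=(0,1,0,0,0,0,0,0)
step 6: output 4; order=[0,2,3,5,6,4]; indeg=(0,1,0,0,0,0,0,0)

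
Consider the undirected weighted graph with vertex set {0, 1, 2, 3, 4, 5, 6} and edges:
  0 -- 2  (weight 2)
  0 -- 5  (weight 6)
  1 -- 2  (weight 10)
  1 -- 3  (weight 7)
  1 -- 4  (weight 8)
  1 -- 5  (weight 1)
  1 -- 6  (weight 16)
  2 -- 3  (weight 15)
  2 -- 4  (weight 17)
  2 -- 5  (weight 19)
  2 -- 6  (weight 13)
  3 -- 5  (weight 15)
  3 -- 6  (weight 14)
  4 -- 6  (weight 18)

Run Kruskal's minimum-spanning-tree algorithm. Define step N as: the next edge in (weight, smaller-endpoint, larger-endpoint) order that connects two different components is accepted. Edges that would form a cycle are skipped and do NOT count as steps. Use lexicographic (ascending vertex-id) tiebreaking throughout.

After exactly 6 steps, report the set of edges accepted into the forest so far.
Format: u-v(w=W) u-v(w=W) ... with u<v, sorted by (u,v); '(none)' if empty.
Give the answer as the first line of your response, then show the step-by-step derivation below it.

0-2(w=2) 0-5(w=6) 1-3(w=7) 1-4(w=8) 1-5(w=1) 2-6(w=13)

step 1: add edge 1-5 (w=1); MST = {1-5(w=1)}
step 2: add edge 0-2 (w=2); MST = {0-2(w=2) 1-5(w=1)}
step 3: add edge 0-5 (w=6); MST = {0-2(w=2) 0-5(w=6) 1-5(w=1)}
step 4: add edge 1-3 (w=7); MST = {0-2(w=2) 0-5(w=6) 1-3(w=7) 1-5(w=1)}
step 5: add edge 1-4 (w=8); MST = {0-2(w=2) 0-5(w=6) 1-3(w=7) 1-4(w=8) 1-5(w=1)}
step 6: add edge 2-6 (w=13); MST = {0-2(w=2) 0-5(w=6) 1-3(w=7) 1-4(w=8) 1-5(w=1) 2-6(w=13)}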